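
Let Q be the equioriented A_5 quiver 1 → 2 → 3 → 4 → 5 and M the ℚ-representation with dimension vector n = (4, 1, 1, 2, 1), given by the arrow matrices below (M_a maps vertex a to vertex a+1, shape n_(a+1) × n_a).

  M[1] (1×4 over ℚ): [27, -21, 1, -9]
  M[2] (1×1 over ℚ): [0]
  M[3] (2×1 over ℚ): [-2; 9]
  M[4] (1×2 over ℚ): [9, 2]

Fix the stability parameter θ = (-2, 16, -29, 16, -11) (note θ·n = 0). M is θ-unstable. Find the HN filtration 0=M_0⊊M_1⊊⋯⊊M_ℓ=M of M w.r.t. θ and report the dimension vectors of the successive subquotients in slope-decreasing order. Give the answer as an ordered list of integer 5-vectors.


Via rank(M_{q-1}∘⋯∘M_p): M ≅ I[1,1]^3, I[1,2], I[3,4], I[4,5].
μ_θ-semistable layers: μ^(1)=16; μ^(2)=5/2; μ^(3)=-2; μ^(4)=-29

((0, 1, 0, 1, 0); (0, 0, 0, 1, 1); (4, 0, 0, 0, 0); (0, 0, 1, 0, 0))


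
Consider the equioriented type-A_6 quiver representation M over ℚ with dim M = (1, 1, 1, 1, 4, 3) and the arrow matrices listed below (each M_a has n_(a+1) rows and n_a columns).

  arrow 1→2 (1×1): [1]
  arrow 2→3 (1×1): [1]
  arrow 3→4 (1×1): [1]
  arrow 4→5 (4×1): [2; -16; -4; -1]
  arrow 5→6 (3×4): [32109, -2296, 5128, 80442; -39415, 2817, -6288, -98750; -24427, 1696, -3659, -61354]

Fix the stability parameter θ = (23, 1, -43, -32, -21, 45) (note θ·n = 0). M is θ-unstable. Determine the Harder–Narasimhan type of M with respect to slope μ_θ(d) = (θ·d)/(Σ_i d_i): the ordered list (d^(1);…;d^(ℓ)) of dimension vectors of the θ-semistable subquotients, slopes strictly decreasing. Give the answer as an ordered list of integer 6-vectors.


Via rank(M_{q-1}∘⋯∘M_p): M ≅ I[1,5], I[5,6]^3.
μ_θ-semistable layers: μ^(1)=45; μ^(2)=-72/5; μ^(3)=-21

((0, 0, 0, 0, 0, 3); (1, 1, 1, 1, 1, 0); (0, 0, 0, 0, 3, 0))


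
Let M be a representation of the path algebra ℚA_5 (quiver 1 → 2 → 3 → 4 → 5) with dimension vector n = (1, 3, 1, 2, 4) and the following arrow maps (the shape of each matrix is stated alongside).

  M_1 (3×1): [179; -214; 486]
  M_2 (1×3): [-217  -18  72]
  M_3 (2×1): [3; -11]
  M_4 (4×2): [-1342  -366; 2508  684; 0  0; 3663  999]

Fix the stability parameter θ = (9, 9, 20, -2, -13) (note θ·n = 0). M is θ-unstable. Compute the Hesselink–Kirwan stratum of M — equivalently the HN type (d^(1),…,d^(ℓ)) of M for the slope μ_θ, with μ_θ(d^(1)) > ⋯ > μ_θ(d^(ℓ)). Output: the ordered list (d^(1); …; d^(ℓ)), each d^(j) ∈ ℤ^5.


Via rank(M_{q-1}∘⋯∘M_p): M ≅ I[1,4], I[2,2]^2, I[4,5], I[5,5]^3.
μ_θ-semistable layers: μ^(1)=9; μ^(2)=-15/2; μ^(3)=-13

((1, 3, 1, 1, 0); (0, 0, 0, 1, 1); (0, 0, 0, 0, 3))


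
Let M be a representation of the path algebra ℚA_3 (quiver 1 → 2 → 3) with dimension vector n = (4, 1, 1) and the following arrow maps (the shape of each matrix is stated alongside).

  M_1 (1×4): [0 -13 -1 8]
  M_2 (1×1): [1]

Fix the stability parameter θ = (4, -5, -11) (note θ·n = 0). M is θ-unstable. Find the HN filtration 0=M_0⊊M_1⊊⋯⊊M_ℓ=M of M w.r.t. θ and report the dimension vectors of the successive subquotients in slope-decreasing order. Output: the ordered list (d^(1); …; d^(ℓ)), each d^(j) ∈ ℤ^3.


Barcode: M ≅ I[1,1]^3, I[1,3]. HN layers by μ_θ (2 steps, strictly decreasing):
  μ^(1)=4; μ^(2)=-4

((3, 0, 0); (1, 1, 1))


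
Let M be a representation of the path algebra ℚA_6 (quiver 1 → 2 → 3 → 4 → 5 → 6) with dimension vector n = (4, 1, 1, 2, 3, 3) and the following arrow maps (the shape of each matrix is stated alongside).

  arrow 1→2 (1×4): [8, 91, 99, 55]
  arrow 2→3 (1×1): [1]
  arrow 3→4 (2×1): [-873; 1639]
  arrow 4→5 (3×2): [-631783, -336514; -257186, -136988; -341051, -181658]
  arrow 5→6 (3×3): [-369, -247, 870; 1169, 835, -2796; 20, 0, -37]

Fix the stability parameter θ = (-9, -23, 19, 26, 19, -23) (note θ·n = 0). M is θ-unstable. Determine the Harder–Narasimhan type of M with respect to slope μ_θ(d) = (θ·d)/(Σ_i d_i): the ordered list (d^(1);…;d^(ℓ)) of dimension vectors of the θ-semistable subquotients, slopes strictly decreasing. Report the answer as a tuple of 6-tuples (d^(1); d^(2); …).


Interval decomposition of M: I[1,1]^3, I[1,6], I[4,4], I[5,6]^2.
HN type (ℓ=5): μ^(1)=26; μ^(2)=41/4; μ^(3)=-2; μ^(4)=-9; μ^(5)=-16

((0, 0, 0, 1, 0, 0); (0, 0, 1, 1, 1, 1); (0, 0, 0, 0, 2, 2); (3, 0, 0, 0, 0, 0); (1, 1, 0, 0, 0, 0))


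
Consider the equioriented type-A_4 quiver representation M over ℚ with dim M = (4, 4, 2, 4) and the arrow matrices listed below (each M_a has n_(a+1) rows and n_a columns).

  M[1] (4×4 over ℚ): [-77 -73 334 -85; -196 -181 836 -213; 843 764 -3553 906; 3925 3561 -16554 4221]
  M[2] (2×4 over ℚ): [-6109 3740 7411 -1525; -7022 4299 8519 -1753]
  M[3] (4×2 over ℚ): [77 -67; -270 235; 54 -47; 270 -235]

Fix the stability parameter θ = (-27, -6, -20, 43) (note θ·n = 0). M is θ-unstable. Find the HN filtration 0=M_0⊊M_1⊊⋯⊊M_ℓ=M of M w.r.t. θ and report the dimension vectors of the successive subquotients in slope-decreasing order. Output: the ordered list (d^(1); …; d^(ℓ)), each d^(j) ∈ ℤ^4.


Interval decomposition of M: I[1,1], I[1,2], I[1,4]^2, I[2,2], I[4,4]^2.
HN type (ℓ=4): μ^(1)=43; μ^(2)=-6; μ^(3)=-13; μ^(4)=-27

((0, 0, 0, 4); (0, 2, 0, 0); (0, 2, 2, 0); (4, 0, 0, 0))


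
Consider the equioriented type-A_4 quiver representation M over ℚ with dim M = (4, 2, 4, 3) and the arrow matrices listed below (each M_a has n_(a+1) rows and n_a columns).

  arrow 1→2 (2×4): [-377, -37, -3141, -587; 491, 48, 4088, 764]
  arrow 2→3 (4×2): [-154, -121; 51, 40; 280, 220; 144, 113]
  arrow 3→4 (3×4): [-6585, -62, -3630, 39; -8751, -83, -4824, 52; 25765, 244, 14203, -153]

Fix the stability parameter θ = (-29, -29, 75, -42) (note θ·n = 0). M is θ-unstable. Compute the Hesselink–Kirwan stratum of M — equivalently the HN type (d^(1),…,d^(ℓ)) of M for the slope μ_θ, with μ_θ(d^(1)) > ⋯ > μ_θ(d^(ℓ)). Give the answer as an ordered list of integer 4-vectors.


Barcode: M ≅ I[1,1]^2, I[1,3], I[1,4], I[3,4]^2. HN layers by μ_θ (3 steps, strictly decreasing):
  μ^(1)=75; μ^(2)=33/2; μ^(3)=-29

((0, 0, 1, 0); (0, 0, 3, 3); (4, 2, 0, 0))


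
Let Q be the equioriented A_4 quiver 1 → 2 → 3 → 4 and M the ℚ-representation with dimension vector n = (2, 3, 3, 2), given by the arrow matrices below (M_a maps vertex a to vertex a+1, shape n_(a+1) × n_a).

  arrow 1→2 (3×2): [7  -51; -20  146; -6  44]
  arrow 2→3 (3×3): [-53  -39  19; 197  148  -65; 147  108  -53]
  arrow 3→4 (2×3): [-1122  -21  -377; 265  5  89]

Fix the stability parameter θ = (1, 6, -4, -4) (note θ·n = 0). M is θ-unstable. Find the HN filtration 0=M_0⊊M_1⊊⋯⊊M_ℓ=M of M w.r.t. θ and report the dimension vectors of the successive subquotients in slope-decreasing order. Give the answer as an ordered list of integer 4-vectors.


Barcode: M ≅ I[1,4]^2, I[2,3]. HN layers by μ_θ (2 steps, strictly decreasing):
  μ^(1)=1; μ^(2)=-1/4

((0, 1, 1, 0); (2, 2, 2, 2))


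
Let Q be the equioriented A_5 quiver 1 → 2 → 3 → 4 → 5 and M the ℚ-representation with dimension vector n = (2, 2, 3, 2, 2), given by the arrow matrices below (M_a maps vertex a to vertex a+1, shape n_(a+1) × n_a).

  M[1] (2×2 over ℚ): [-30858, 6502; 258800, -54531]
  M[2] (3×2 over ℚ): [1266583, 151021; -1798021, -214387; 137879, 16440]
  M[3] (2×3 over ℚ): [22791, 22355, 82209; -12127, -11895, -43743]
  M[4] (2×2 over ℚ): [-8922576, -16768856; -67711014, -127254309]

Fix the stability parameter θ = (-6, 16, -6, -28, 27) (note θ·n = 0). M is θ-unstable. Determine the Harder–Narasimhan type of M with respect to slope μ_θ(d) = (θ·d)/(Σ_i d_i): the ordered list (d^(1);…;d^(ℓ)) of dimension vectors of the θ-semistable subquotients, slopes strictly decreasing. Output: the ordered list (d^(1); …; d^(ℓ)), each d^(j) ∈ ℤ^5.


Barcode: M ≅ I[1,3], I[1,5], I[3,4], I[5,5]. HN layers by μ_θ (4 steps, strictly decreasing):
  μ^(1)=27; μ^(2)=5; μ^(3)=-6; μ^(4)=-17

((0, 0, 0, 0, 2); (0, 1, 1, 0, 0); (2, 1, 1, 1, 0); (0, 0, 1, 1, 0))


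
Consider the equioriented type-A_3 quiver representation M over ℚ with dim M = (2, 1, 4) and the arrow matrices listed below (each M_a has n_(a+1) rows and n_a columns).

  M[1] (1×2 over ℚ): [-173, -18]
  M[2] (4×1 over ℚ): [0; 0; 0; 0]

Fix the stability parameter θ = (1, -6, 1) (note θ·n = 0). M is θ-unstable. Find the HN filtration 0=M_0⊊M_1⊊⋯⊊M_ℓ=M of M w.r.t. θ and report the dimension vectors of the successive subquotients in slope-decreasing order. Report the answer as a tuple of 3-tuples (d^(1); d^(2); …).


Interval decomposition of M: I[1,1], I[1,2], I[3,3]^4.
HN type (ℓ=2): μ^(1)=1; μ^(2)=-5/2

((1, 0, 4); (1, 1, 0))


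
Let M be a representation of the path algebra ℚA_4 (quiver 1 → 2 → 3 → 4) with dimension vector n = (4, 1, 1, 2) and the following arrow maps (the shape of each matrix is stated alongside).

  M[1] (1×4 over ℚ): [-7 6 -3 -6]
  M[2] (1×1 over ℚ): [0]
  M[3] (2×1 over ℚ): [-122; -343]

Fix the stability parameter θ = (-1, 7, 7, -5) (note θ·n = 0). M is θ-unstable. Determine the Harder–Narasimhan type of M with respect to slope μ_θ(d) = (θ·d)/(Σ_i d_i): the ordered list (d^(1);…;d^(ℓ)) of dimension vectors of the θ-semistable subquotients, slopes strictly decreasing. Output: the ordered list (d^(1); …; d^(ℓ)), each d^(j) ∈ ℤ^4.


Via rank(M_{q-1}∘⋯∘M_p): M ≅ I[1,1]^3, I[1,2], I[3,4], I[4,4].
μ_θ-semistable layers: μ^(1)=7; μ^(2)=1; μ^(3)=-1; μ^(4)=-5

((0, 1, 0, 0); (0, 0, 1, 1); (4, 0, 0, 0); (0, 0, 0, 1))


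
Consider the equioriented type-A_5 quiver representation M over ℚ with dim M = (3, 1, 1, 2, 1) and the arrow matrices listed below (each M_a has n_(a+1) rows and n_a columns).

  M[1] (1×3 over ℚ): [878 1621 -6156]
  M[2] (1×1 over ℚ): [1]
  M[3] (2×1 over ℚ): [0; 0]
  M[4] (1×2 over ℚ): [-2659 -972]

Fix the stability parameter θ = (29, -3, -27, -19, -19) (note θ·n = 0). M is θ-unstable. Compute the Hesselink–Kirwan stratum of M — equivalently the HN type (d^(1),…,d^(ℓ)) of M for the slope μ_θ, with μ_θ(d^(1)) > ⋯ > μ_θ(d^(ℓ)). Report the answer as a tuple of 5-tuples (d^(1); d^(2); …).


Barcode: M ≅ I[1,1]^2, I[1,3], I[4,4], I[4,5]. HN layers by μ_θ (3 steps, strictly decreasing):
  μ^(1)=29; μ^(2)=-1/3; μ^(3)=-19

((2, 0, 0, 0, 0); (1, 1, 1, 0, 0); (0, 0, 0, 2, 1))


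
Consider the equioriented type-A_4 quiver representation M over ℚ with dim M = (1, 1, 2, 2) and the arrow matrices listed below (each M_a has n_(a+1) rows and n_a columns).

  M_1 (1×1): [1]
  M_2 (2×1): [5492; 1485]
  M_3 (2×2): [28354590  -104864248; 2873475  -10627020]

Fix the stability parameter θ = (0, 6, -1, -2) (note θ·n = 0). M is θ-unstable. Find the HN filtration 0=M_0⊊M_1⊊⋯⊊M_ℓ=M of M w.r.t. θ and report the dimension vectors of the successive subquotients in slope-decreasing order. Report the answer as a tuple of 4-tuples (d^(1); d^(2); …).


Via rank(M_{q-1}∘⋯∘M_p): M ≅ I[1,3], I[3,4], I[4,4].
μ_θ-semistable layers: μ^(1)=5/2; μ^(2)=0; μ^(3)=-3/2; μ^(4)=-2

((0, 1, 1, 0); (1, 0, 0, 0); (0, 0, 1, 1); (0, 0, 0, 1))


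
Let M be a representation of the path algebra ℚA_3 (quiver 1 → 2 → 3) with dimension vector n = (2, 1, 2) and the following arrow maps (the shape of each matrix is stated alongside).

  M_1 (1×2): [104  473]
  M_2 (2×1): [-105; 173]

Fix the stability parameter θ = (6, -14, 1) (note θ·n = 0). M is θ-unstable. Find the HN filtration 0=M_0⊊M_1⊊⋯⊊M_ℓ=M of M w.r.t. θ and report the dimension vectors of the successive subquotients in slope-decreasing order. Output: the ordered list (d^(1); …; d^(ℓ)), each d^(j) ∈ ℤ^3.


Barcode: M ≅ I[1,1], I[1,3], I[3,3]. HN layers by μ_θ (3 steps, strictly decreasing):
  μ^(1)=6; μ^(2)=1; μ^(3)=-4

((1, 0, 0); (0, 0, 2); (1, 1, 0))


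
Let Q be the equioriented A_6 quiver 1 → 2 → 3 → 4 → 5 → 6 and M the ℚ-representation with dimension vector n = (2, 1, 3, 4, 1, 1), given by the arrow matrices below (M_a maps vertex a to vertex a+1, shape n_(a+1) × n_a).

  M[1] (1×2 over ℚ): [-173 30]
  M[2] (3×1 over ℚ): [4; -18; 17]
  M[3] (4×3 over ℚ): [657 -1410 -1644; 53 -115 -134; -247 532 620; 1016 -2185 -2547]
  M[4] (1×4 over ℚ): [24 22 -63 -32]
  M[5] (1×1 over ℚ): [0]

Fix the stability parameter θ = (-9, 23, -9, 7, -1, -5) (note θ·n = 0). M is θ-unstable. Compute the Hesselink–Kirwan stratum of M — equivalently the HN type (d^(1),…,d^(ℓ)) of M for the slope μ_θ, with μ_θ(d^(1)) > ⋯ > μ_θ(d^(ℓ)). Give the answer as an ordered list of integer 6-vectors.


Interval decomposition of M: I[1,1], I[1,4], I[3,4], I[3,5], I[4,4], I[6,6].
HN type (ℓ=4): μ^(1)=7; μ^(2)=3; μ^(3)=-5; μ^(4)=-9

((0, 1, 1, 3, 0, 0); (0, 0, 0, 1, 1, 0); (0, 0, 0, 0, 0, 1); (2, 0, 2, 0, 0, 0))


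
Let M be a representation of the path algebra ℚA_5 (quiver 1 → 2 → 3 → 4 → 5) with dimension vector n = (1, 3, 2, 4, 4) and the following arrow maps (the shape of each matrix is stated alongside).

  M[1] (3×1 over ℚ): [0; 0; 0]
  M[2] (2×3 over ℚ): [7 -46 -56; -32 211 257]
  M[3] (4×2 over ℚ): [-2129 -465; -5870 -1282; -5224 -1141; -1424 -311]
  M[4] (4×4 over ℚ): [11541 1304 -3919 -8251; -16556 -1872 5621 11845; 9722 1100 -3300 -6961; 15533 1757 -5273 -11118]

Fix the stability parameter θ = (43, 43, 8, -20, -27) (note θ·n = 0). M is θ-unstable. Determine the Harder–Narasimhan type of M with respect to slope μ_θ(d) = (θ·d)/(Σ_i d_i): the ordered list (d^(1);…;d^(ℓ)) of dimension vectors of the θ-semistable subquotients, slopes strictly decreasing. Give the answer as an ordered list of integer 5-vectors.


Interval decomposition of M: I[1,1], I[2,2], I[2,5]^2, I[4,5]^2.
HN type (ℓ=3): μ^(1)=43; μ^(2)=1; μ^(3)=-47/2

((1, 1, 0, 0, 0); (0, 2, 2, 2, 2); (0, 0, 0, 2, 2))


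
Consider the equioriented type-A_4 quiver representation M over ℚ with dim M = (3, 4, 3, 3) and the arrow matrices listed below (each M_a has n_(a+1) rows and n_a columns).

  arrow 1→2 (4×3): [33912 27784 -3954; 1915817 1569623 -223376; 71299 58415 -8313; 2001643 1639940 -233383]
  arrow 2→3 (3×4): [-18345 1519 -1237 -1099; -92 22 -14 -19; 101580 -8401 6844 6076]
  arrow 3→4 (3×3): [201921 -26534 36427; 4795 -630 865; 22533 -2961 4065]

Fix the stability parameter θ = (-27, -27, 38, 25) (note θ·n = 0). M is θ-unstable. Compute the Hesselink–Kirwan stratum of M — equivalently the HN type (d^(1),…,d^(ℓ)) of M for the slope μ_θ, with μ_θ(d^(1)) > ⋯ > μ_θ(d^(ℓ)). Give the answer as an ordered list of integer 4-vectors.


Via rank(M_{q-1}∘⋯∘M_p): M ≅ I[1,3], I[1,4]^2, I[2,2], I[4,4].
μ_θ-semistable layers: μ^(1)=38; μ^(2)=63/2; μ^(3)=25; μ^(4)=-27

((0, 0, 1, 0); (0, 0, 2, 2); (0, 0, 0, 1); (3, 4, 0, 0))


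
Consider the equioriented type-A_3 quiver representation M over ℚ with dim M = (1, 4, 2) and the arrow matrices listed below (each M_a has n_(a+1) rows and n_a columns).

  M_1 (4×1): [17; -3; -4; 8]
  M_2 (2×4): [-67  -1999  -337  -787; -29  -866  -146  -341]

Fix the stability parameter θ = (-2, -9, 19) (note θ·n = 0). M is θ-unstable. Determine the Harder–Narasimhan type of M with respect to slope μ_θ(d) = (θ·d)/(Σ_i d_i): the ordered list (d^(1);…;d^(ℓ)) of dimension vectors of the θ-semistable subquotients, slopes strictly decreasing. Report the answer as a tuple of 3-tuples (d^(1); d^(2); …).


Interval decomposition of M: I[1,3], I[2,2]^2, I[2,3].
HN type (ℓ=3): μ^(1)=19; μ^(2)=-11/2; μ^(3)=-9

((0, 0, 2); (1, 1, 0); (0, 3, 0))


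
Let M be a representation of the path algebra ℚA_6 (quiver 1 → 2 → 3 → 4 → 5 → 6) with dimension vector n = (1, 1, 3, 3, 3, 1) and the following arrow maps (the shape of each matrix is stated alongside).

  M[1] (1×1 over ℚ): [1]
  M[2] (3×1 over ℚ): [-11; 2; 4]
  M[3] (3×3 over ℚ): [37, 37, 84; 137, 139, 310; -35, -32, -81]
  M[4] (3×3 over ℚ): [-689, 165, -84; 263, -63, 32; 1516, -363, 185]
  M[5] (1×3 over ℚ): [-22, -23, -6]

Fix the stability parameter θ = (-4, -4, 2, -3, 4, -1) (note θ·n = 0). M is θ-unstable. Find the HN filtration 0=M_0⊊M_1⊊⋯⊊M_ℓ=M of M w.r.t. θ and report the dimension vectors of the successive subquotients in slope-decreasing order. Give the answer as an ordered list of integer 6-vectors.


Interval decomposition of M: I[1,4], I[3,3], I[3,5], I[4,6], I[5,5].
HN type (ℓ=6): μ^(1)=4; μ^(2)=2; μ^(3)=3/2; μ^(4)=-1/2; μ^(5)=-3; μ^(6)=-4

((0, 0, 0, 0, 2, 0); (0, 0, 1, 0, 0, 0); (0, 0, 0, 0, 1, 1); (0, 0, 2, 2, 0, 0); (0, 0, 0, 1, 0, 0); (1, 1, 0, 0, 0, 0))


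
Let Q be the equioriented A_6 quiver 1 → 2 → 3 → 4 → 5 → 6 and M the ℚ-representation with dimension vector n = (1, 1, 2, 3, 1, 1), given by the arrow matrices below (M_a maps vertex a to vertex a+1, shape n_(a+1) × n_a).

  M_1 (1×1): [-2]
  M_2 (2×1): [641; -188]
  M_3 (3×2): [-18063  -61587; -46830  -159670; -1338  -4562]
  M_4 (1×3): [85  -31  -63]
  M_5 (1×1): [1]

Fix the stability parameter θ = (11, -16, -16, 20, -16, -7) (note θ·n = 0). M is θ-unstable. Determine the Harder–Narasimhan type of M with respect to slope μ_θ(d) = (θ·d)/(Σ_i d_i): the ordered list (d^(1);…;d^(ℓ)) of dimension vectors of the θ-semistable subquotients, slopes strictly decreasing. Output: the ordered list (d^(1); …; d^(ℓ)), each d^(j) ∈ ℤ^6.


Via rank(M_{q-1}∘⋯∘M_p): M ≅ I[1,6], I[3,3], I[4,4]^2.
μ_θ-semistable layers: μ^(1)=20; μ^(2)=-1; μ^(3)=-7; μ^(4)=-16

((0, 0, 0, 2, 0, 0); (0, 0, 0, 1, 1, 1); (1, 1, 1, 0, 0, 0); (0, 0, 1, 0, 0, 0))


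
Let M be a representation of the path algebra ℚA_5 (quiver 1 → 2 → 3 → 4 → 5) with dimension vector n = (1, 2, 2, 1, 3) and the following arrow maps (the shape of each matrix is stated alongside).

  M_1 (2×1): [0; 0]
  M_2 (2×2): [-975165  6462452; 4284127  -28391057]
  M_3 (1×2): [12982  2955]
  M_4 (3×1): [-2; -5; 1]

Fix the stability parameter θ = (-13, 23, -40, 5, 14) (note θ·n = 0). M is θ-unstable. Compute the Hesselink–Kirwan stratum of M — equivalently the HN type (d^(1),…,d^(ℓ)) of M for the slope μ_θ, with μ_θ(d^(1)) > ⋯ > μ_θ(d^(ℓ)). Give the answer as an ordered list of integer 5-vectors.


Via rank(M_{q-1}∘⋯∘M_p): M ≅ I[1,1], I[2,3], I[2,5], I[5,5]^2.
μ_θ-semistable layers: μ^(1)=14; μ^(2)=5; μ^(3)=-17/2; μ^(4)=-13

((0, 0, 0, 0, 3); (0, 0, 0, 1, 0); (0, 2, 2, 0, 0); (1, 0, 0, 0, 0))


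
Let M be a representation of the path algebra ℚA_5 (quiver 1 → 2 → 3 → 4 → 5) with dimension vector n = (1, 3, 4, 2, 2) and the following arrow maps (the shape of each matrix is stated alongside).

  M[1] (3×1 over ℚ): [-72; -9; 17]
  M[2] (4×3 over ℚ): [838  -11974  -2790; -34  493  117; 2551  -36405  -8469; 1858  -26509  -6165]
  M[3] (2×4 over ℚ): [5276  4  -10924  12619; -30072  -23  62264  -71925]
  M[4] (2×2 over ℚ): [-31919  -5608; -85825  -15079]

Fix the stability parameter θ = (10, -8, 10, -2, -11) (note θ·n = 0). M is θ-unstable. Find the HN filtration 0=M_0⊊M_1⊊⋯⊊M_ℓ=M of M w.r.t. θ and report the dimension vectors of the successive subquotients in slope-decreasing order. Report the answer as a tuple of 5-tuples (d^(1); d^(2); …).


Barcode: M ≅ I[1,2], I[2,3], I[2,5], I[3,3], I[3,5]. HN layers by μ_θ (4 steps, strictly decreasing):
  μ^(1)=10; μ^(2)=1; μ^(3)=-1; μ^(4)=-8

((0, 0, 2, 0, 0); (1, 1, 0, 0, 0); (0, 0, 2, 2, 2); (0, 2, 0, 0, 0))


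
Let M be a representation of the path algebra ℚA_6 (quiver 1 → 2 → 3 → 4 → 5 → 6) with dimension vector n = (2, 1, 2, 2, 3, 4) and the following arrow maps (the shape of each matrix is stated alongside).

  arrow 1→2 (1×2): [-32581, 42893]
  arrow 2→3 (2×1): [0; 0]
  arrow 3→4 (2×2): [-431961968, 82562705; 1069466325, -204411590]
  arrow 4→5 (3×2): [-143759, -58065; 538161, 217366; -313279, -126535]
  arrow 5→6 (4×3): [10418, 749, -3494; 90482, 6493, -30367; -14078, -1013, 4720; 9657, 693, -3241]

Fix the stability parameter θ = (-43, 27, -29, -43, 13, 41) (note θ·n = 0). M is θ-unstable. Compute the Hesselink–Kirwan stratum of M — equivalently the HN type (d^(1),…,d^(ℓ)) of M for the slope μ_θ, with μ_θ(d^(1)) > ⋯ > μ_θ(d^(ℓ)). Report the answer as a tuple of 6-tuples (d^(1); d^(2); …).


Barcode: M ≅ I[1,1], I[1,2], I[3,6]^2, I[5,6], I[6,6]. HN layers by μ_θ (5 steps, strictly decreasing):
  μ^(1)=41; μ^(2)=27; μ^(3)=13; μ^(4)=-36; μ^(5)=-43

((0, 0, 0, 0, 0, 4); (0, 1, 0, 0, 0, 0); (0, 0, 0, 0, 3, 0); (0, 0, 2, 2, 0, 0); (2, 0, 0, 0, 0, 0))


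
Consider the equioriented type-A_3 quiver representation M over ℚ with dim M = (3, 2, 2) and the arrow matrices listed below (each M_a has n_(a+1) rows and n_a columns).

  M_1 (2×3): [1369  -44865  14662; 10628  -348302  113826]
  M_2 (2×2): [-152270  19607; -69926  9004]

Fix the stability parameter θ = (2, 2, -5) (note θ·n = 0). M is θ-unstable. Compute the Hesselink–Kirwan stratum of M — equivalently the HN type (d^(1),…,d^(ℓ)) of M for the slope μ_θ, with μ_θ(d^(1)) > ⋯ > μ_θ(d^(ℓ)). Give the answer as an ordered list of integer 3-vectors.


Barcode: M ≅ I[1,1], I[1,3]^2. HN layers by μ_θ (2 steps, strictly decreasing):
  μ^(1)=2; μ^(2)=-1/3

((1, 0, 0); (2, 2, 2))


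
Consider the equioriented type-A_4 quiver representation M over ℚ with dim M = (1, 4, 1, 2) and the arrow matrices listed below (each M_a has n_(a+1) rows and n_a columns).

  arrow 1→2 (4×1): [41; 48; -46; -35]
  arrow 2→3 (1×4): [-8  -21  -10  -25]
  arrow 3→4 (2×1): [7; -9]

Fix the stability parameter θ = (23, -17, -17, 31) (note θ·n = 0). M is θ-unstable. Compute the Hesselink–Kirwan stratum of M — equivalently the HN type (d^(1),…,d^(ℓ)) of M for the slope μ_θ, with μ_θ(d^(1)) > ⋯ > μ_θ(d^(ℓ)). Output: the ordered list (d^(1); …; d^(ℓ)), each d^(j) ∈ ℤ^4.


Interval decomposition of M: I[1,4], I[2,2]^3, I[4,4].
HN type (ℓ=3): μ^(1)=31; μ^(2)=-11/3; μ^(3)=-17

((0, 0, 0, 2); (1, 1, 1, 0); (0, 3, 0, 0))


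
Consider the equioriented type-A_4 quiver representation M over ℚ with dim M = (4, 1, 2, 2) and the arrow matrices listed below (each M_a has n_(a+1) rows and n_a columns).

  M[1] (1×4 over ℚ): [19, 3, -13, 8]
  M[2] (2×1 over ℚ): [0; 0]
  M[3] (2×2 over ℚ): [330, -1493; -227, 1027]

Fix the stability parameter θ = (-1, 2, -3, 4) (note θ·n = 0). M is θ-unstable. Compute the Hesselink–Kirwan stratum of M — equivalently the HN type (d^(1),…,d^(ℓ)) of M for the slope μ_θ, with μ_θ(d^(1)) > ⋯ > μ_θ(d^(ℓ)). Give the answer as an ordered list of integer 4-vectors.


Barcode: M ≅ I[1,1]^3, I[1,2], I[3,4]^2. HN layers by μ_θ (4 steps, strictly decreasing):
  μ^(1)=4; μ^(2)=2; μ^(3)=-1; μ^(4)=-3

((0, 0, 0, 2); (0, 1, 0, 0); (4, 0, 0, 0); (0, 0, 2, 0))


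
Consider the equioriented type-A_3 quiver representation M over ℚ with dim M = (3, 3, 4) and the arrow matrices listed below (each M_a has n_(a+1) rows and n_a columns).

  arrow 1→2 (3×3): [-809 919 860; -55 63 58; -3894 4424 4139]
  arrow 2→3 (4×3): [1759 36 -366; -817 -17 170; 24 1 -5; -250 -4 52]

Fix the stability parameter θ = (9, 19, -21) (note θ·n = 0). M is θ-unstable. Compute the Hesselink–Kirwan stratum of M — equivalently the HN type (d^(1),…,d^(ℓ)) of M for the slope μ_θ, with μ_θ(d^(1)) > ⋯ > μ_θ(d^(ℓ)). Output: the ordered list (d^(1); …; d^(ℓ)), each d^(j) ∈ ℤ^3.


Interval decomposition of M: I[1,3]^3, I[3,3].
HN type (ℓ=2): μ^(1)=7/3; μ^(2)=-21

((3, 3, 3); (0, 0, 1))


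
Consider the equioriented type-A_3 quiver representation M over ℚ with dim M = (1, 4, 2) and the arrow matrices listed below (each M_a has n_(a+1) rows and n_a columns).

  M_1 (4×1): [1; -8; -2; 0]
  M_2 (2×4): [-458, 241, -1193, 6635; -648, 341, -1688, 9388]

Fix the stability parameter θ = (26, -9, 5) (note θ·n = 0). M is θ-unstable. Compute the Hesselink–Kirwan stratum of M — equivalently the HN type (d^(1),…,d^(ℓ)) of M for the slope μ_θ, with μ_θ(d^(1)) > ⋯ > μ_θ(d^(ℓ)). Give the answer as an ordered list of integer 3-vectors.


Interval decomposition of M: I[1,2], I[2,2], I[2,3]^2.
HN type (ℓ=3): μ^(1)=17/2; μ^(2)=5; μ^(3)=-9

((1, 1, 0); (0, 0, 2); (0, 3, 0))


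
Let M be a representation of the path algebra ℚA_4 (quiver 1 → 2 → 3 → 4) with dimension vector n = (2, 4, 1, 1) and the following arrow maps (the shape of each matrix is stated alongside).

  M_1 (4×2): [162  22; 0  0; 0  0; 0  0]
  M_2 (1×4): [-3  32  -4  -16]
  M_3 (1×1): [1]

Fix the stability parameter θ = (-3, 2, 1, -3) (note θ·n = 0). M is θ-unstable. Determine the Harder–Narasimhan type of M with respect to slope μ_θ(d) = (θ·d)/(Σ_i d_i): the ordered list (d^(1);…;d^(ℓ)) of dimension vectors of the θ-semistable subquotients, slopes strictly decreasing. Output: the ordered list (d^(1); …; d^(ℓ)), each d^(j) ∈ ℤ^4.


Barcode: M ≅ I[1,1], I[1,4], I[2,2]^3. HN layers by μ_θ (3 steps, strictly decreasing):
  μ^(1)=2; μ^(2)=0; μ^(3)=-3

((0, 3, 0, 0); (0, 1, 1, 1); (2, 0, 0, 0))


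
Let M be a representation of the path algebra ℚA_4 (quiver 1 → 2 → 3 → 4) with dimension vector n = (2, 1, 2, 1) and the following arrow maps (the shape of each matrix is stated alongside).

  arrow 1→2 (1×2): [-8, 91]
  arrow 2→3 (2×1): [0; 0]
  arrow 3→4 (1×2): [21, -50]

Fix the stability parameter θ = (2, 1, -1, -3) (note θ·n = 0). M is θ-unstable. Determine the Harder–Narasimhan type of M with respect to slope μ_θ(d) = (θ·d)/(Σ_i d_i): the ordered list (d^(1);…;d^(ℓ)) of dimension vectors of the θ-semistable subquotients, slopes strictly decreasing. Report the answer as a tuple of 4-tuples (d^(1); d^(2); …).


Interval decomposition of M: I[1,1], I[1,2], I[3,3], I[3,4].
HN type (ℓ=4): μ^(1)=2; μ^(2)=3/2; μ^(3)=-1; μ^(4)=-2

((1, 0, 0, 0); (1, 1, 0, 0); (0, 0, 1, 0); (0, 0, 1, 1))


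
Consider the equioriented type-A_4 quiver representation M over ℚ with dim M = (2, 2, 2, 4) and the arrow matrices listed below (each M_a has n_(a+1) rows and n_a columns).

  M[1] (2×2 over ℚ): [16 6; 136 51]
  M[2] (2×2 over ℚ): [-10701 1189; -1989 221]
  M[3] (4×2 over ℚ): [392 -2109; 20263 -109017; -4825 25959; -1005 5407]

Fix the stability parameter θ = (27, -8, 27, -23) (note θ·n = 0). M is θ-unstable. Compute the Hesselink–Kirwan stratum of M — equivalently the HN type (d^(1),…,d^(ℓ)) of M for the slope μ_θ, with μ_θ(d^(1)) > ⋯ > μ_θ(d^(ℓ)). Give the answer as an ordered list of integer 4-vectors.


Interval decomposition of M: I[1,1], I[1,4], I[2,2], I[3,4], I[4,4]^2.
HN type (ℓ=5): μ^(1)=27; μ^(2)=23/4; μ^(3)=2; μ^(4)=-8; μ^(5)=-23

((1, 0, 0, 0); (1, 1, 1, 1); (0, 0, 1, 1); (0, 1, 0, 0); (0, 0, 0, 2))


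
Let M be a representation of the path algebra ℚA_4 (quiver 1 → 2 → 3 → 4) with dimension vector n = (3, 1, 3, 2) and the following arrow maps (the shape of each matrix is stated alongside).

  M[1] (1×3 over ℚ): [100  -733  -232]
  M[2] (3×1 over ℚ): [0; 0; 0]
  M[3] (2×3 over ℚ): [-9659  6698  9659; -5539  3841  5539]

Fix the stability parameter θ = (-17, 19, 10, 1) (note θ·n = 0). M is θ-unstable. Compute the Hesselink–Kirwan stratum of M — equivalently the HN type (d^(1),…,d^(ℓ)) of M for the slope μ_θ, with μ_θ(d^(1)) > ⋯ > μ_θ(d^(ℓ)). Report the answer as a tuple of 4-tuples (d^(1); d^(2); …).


Barcode: M ≅ I[1,1]^2, I[1,2], I[3,3], I[3,4]^2. HN layers by μ_θ (4 steps, strictly decreasing):
  μ^(1)=19; μ^(2)=10; μ^(3)=11/2; μ^(4)=-17

((0, 1, 0, 0); (0, 0, 1, 0); (0, 0, 2, 2); (3, 0, 0, 0))


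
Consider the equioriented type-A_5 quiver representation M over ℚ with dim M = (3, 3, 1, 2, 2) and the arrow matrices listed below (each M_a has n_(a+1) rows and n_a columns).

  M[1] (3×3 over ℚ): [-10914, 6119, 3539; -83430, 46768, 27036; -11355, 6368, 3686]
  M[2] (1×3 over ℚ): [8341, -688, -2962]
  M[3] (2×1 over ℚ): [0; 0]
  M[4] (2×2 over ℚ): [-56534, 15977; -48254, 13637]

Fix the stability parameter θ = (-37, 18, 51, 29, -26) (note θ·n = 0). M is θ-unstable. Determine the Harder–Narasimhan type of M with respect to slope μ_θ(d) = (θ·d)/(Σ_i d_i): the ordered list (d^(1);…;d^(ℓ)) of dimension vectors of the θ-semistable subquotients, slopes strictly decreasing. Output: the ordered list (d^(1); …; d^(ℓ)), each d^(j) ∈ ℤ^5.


Interval decomposition of M: I[1,1], I[1,2], I[1,3], I[2,2], I[4,4], I[4,5], I[5,5].
HN type (ℓ=6): μ^(1)=51; μ^(2)=29; μ^(3)=18; μ^(4)=3/2; μ^(5)=-26; μ^(6)=-37

((0, 0, 1, 0, 0); (0, 0, 0, 1, 0); (0, 3, 0, 0, 0); (0, 0, 0, 1, 1); (0, 0, 0, 0, 1); (3, 0, 0, 0, 0))


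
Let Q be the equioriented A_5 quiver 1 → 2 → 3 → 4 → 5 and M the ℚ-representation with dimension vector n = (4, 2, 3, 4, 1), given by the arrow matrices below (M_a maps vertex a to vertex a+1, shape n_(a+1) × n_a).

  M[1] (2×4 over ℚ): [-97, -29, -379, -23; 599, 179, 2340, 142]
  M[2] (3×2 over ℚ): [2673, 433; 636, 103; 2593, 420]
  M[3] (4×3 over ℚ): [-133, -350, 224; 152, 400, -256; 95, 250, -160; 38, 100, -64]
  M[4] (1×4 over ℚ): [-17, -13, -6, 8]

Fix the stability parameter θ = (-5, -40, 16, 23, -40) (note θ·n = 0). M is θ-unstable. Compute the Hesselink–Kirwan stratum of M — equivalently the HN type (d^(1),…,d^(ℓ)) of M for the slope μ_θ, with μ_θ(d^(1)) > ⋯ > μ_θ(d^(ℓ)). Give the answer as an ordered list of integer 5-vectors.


Via rank(M_{q-1}∘⋯∘M_p): M ≅ I[1,1]^2, I[1,3], I[1,5], I[3,3], I[4,4]^3.
μ_θ-semistable layers: μ^(1)=23; μ^(2)=16; μ^(3)=-1/3; μ^(4)=-5; μ^(5)=-45/2

((0, 0, 0, 3, 0); (0, 0, 2, 0, 0); (0, 0, 1, 1, 1); (2, 0, 0, 0, 0); (2, 2, 0, 0, 0))


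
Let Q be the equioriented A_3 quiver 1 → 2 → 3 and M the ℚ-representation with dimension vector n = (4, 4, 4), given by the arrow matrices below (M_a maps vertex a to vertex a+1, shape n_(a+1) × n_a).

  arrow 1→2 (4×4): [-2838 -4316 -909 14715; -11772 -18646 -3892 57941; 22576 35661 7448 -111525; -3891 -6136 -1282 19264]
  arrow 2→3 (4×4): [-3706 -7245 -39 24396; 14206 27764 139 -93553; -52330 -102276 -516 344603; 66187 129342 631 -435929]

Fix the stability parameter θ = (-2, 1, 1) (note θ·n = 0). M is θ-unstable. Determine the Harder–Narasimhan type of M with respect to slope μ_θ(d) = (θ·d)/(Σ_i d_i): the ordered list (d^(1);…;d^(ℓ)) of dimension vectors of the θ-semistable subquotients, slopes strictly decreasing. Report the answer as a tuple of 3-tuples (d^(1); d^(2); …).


Interval decomposition of M: I[1,3]^4.
HN type (ℓ=2): μ^(1)=1; μ^(2)=-2

((0, 4, 4); (4, 0, 0))


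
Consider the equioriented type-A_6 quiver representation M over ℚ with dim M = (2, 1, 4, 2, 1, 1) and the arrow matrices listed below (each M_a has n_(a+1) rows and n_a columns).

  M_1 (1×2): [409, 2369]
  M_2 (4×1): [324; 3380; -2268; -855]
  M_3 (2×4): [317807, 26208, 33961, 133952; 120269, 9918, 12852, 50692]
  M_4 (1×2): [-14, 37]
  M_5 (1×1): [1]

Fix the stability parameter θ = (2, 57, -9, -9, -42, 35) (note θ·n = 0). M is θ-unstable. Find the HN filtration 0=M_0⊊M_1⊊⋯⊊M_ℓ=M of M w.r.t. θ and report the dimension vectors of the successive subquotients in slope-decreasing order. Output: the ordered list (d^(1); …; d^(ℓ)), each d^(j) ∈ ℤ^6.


Via rank(M_{q-1}∘⋯∘M_p): M ≅ I[1,1], I[1,3], I[3,3], I[3,4], I[3,6].
μ_θ-semistable layers: μ^(1)=35; μ^(2)=24; μ^(3)=2; μ^(4)=-9; μ^(5)=-20

((0, 0, 0, 0, 0, 1); (0, 1, 1, 0, 0, 0); (2, 0, 0, 0, 0, 0); (0, 0, 2, 1, 0, 0); (0, 0, 1, 1, 1, 0))


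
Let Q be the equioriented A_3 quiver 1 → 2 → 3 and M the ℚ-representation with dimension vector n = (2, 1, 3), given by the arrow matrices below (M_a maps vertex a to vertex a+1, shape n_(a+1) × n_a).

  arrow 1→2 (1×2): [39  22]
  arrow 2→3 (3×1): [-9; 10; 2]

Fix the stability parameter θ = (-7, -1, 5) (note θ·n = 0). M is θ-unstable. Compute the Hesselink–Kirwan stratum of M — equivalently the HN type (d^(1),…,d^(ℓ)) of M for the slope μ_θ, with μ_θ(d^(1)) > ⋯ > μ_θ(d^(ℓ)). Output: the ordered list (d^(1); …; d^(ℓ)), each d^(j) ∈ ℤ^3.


Barcode: M ≅ I[1,1], I[1,3], I[3,3]^2. HN layers by μ_θ (3 steps, strictly decreasing):
  μ^(1)=5; μ^(2)=-1; μ^(3)=-7

((0, 0, 3); (0, 1, 0); (2, 0, 0))


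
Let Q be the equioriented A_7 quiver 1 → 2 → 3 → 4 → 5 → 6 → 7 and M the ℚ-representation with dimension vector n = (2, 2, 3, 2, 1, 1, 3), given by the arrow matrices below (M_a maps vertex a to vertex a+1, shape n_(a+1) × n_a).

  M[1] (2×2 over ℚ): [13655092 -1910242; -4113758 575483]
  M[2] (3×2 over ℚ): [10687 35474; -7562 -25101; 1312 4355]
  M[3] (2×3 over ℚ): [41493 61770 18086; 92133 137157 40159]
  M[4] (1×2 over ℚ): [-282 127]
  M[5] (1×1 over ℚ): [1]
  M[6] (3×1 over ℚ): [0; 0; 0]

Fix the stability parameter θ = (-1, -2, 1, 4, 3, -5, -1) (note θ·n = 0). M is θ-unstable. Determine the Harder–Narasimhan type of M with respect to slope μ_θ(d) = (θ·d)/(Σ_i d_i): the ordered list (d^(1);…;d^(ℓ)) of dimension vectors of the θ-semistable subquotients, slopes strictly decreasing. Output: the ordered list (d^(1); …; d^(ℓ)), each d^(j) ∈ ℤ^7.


Barcode: M ≅ I[1,1], I[1,3], I[2,6], I[3,4], I[7,7]^3. HN layers by μ_θ (6 steps, strictly decreasing):
  μ^(1)=4; μ^(2)=1; μ^(3)=3/4; μ^(4)=-1; μ^(5)=-3/2; μ^(6)=-2

((0, 0, 0, 1, 0, 0, 0); (0, 0, 2, 0, 0, 0, 0); (0, 0, 1, 1, 1, 1, 0); (1, 0, 0, 0, 0, 0, 3); (1, 1, 0, 0, 0, 0, 0); (0, 1, 0, 0, 0, 0, 0))


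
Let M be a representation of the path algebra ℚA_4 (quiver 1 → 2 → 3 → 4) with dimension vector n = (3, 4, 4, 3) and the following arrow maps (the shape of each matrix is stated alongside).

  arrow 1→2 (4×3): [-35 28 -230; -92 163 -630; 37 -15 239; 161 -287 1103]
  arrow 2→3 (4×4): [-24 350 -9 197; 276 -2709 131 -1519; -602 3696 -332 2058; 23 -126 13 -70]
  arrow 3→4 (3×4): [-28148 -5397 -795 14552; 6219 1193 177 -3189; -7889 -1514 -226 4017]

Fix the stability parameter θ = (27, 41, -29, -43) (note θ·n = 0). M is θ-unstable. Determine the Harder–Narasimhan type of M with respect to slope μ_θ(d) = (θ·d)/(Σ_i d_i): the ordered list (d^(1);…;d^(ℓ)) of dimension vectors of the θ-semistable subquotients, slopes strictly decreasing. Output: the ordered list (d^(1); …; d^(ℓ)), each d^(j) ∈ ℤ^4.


Barcode: M ≅ I[1,2], I[1,4]^2, I[2,4], I[3,3]. HN layers by μ_θ (5 steps, strictly decreasing):
  μ^(1)=41; μ^(2)=27; μ^(3)=-1; μ^(4)=-31/3; μ^(5)=-29

((0, 1, 0, 0); (1, 0, 0, 0); (2, 2, 2, 2); (0, 1, 1, 1); (0, 0, 1, 0))


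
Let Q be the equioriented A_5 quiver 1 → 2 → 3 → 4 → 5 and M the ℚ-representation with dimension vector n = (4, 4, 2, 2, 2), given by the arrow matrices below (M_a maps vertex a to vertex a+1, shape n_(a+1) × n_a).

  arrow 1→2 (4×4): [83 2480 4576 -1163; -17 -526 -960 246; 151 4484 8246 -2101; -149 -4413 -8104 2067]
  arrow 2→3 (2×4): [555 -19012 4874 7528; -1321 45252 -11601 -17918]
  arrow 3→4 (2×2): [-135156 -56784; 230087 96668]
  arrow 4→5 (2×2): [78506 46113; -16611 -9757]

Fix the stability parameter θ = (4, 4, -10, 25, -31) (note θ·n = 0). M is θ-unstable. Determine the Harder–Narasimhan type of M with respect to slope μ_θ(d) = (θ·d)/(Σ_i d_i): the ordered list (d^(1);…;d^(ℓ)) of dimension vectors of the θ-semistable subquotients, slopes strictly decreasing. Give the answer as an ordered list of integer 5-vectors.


Interval decomposition of M: I[1,2]^2, I[1,3], I[1,5], I[4,5].
HN type (ℓ=4): μ^(1)=4; μ^(2)=-2/3; μ^(3)=-8/5; μ^(4)=-3

((2, 2, 0, 0, 0); (1, 1, 1, 0, 0); (1, 1, 1, 1, 1); (0, 0, 0, 1, 1))


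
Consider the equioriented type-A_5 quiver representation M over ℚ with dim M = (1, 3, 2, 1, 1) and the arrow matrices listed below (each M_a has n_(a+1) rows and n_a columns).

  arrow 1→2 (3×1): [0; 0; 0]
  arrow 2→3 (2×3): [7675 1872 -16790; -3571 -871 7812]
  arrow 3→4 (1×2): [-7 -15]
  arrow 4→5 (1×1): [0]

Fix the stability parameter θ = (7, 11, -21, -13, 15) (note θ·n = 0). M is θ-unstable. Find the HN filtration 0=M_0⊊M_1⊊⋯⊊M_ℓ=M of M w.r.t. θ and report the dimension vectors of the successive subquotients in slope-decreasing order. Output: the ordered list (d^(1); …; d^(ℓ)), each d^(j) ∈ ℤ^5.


Via rank(M_{q-1}∘⋯∘M_p): M ≅ I[1,1], I[2,2], I[2,3], I[2,4], I[5,5].
μ_θ-semistable layers: μ^(1)=15; μ^(2)=11; μ^(3)=7; μ^(4)=-5; μ^(5)=-23/3

((0, 0, 0, 0, 1); (0, 1, 0, 0, 0); (1, 0, 0, 0, 0); (0, 1, 1, 0, 0); (0, 1, 1, 1, 0))


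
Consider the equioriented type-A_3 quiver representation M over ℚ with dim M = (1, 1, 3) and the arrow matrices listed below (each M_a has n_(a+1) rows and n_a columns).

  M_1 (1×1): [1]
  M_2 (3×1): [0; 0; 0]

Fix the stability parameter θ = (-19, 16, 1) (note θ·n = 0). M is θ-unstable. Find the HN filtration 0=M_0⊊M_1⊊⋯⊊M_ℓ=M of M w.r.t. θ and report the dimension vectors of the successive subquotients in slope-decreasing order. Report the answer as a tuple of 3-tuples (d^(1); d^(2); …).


Barcode: M ≅ I[1,2], I[3,3]^3. HN layers by μ_θ (3 steps, strictly decreasing):
  μ^(1)=16; μ^(2)=1; μ^(3)=-19

((0, 1, 0); (0, 0, 3); (1, 0, 0))


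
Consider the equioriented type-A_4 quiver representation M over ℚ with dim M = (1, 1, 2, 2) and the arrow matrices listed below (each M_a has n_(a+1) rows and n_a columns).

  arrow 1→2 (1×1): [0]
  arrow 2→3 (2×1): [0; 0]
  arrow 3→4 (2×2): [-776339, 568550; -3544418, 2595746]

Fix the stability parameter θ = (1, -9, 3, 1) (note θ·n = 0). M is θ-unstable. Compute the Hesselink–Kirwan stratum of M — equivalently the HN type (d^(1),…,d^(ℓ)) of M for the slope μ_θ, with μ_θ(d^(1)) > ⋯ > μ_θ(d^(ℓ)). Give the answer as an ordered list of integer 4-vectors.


Barcode: M ≅ I[1,1], I[2,2], I[3,4]^2. HN layers by μ_θ (3 steps, strictly decreasing):
  μ^(1)=2; μ^(2)=1; μ^(3)=-9

((0, 0, 2, 2); (1, 0, 0, 0); (0, 1, 0, 0))


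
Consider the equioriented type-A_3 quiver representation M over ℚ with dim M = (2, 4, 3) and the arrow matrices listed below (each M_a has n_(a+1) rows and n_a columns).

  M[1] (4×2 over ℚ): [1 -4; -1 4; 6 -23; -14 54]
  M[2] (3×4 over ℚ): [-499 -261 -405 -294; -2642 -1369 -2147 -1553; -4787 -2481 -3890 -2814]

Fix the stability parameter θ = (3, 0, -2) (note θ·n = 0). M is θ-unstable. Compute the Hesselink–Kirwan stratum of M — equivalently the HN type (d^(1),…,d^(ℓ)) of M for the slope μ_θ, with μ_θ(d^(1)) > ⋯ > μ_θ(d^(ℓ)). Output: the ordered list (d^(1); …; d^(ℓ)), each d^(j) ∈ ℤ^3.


Interval decomposition of M: I[1,3]^2, I[2,2], I[2,3].
HN type (ℓ=3): μ^(1)=1/3; μ^(2)=0; μ^(3)=-1

((2, 2, 2); (0, 1, 0); (0, 1, 1))


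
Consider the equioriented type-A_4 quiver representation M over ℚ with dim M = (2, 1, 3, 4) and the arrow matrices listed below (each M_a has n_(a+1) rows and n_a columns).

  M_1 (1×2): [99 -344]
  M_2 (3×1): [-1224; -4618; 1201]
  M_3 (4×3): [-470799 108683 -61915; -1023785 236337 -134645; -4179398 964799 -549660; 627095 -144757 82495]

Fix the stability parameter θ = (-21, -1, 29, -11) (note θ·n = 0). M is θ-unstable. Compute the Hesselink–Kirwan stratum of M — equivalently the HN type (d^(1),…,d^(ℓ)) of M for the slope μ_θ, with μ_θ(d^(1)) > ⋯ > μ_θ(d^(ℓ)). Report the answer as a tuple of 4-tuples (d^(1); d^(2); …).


Barcode: M ≅ I[1,1], I[1,4], I[3,3], I[3,4], I[4,4]^2. HN layers by μ_θ (5 steps, strictly decreasing):
  μ^(1)=29; μ^(2)=9; μ^(3)=-1; μ^(4)=-11; μ^(5)=-21

((0, 0, 1, 0); (0, 0, 2, 2); (0, 1, 0, 0); (0, 0, 0, 2); (2, 0, 0, 0))


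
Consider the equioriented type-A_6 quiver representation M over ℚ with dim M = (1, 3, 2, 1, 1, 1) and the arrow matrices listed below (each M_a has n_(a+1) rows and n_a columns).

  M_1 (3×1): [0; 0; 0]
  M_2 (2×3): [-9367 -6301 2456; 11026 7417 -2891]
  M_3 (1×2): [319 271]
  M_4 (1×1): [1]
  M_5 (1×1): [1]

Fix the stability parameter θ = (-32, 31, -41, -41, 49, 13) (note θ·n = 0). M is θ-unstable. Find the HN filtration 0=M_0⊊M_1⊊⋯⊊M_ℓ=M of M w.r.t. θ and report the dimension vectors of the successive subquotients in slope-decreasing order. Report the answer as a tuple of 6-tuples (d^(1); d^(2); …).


Via rank(M_{q-1}∘⋯∘M_p): M ≅ I[1,1], I[2,2], I[2,3], I[2,6].
μ_θ-semistable layers: μ^(1)=31; μ^(2)=-5; μ^(3)=-17; μ^(4)=-32

((0, 1, 0, 0, 1, 1); (0, 1, 1, 0, 0, 0); (0, 1, 1, 1, 0, 0); (1, 0, 0, 0, 0, 0))
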